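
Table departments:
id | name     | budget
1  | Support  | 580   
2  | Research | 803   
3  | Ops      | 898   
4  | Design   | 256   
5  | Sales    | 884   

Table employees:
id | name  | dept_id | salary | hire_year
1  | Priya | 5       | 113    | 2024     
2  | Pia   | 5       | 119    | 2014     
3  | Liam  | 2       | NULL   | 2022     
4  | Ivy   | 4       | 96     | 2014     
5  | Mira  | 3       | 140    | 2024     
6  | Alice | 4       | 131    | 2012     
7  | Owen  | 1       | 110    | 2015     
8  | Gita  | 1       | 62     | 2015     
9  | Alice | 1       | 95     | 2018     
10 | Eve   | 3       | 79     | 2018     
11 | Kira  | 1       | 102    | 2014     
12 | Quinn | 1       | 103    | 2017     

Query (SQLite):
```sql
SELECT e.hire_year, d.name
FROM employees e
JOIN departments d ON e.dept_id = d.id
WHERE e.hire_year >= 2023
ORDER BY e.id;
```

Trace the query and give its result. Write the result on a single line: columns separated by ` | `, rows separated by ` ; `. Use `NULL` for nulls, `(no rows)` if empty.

Each employees row matches the departments row where dept_id = departments.id.
Then keep rows with e.hire_year >= 2023.

2024 | Sales ; 2024 | Ops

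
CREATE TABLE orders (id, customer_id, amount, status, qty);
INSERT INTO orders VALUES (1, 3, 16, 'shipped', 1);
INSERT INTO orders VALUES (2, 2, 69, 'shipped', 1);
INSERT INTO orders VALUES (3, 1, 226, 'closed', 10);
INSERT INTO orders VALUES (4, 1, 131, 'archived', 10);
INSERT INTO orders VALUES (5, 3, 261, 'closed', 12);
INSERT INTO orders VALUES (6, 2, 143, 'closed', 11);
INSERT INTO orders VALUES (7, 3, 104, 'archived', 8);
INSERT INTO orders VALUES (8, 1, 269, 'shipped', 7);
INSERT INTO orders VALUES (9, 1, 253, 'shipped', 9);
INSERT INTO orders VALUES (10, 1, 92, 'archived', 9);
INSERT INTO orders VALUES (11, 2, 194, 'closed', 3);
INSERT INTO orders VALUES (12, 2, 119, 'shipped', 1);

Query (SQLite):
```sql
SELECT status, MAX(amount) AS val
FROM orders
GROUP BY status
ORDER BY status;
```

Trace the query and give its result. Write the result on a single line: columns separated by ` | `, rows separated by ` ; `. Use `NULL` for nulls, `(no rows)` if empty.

Partition orders by status; compute MAX(amount) within each group.
  archived: ids {4, 7, 10} → MAX(amount)=131
  closed: ids {3, 5, 6, 11} → MAX(amount)=261
  shipped: ids {1, 2, 8, 9, 12} → MAX(amount)=269

archived | 131 ; closed | 261 ; shipped | 269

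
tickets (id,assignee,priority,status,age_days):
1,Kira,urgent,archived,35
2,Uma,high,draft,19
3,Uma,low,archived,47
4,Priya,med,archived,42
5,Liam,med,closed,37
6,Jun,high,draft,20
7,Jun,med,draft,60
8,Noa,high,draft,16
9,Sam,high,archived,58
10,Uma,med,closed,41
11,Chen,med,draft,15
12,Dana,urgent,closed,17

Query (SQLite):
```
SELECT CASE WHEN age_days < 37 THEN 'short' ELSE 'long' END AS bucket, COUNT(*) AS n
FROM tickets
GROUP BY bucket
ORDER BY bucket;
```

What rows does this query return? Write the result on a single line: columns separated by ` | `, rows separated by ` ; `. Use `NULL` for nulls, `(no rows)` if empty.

long | 6 ; short | 6

Bucket rows by age_days < 37 → 'short' else 'long'; count each bucket.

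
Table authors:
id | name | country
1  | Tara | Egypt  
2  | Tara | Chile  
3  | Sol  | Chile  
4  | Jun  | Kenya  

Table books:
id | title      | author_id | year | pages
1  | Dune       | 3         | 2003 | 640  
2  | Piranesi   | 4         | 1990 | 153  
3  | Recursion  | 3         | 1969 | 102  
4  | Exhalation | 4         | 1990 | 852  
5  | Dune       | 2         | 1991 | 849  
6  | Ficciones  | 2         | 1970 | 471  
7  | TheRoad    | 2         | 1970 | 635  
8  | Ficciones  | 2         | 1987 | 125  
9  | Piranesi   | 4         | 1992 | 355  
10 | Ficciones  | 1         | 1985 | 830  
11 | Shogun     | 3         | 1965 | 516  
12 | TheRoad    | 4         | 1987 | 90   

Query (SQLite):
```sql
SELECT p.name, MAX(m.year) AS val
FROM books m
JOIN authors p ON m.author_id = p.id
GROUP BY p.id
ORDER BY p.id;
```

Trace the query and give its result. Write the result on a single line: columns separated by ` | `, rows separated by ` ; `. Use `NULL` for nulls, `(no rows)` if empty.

Join each books row to its authors via author_id.
Group joined rows by authors.id; compute MAX(m.year) per group.
  1: ids {10} → MAX(m.year)=1985
  2: ids {5, 6, 7, 8} → MAX(m.year)=1991
  3: ids {1, 3, 11} → MAX(m.year)=2003
  4: ids {2, 4, 9, 12} → MAX(m.year)=1992

Tara | 1985 ; Tara | 1991 ; Sol | 2003 ; Jun | 1992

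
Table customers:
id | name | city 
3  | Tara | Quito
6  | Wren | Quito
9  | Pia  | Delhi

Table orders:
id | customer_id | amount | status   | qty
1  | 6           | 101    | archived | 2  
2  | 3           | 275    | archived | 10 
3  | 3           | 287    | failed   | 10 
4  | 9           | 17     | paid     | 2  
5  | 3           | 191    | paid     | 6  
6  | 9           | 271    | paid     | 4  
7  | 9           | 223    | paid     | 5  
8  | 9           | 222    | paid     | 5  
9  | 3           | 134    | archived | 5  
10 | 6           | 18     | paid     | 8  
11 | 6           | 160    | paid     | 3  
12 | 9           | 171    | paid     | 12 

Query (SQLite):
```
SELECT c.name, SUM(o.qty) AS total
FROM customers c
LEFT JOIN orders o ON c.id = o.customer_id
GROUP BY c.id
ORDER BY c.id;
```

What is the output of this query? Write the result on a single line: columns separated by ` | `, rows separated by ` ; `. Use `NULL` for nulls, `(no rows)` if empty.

Tara | 31 ; Wren | 13 ; Pia | 28

LEFT JOIN keeps every customers row; unmatched ones get NULL for orders columns.
Group by customers.id and compute SUM(o.qty). SUM over an all-NULL group is NULL.
  3: ids {2, 3, 5, 9} → SUM(o.qty)=31
  6: ids {1, 10, 11} → SUM(o.qty)=13
  9: ids {4, 6, 7, 8, 12} → SUM(o.qty)=28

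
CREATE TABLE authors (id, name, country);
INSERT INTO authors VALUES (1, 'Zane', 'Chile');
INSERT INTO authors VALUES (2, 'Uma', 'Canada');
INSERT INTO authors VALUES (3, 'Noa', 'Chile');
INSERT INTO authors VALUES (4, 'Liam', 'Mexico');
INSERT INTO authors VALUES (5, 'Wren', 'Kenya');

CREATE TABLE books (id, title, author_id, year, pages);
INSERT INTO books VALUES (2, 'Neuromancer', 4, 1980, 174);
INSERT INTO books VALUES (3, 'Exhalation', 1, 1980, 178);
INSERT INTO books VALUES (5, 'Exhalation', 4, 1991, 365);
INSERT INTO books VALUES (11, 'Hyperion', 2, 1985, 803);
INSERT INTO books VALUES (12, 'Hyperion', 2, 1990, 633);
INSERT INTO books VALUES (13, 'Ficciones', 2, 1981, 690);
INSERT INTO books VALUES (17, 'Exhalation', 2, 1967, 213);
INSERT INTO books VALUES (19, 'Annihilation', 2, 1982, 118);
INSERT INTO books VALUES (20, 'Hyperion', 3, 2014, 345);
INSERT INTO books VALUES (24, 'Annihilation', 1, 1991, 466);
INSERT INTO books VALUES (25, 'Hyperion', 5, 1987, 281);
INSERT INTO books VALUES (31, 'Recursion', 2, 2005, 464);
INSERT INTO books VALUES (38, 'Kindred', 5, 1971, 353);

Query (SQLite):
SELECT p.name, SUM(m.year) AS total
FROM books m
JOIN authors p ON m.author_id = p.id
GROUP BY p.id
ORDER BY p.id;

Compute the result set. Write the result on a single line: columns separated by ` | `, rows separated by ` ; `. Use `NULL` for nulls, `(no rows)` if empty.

Join each books row to its authors via author_id.
Group joined rows by authors.id; compute SUM(m.year) per group.
  1: ids {3, 24} → SUM(m.year)=3971
  2: ids {11, 12, 13, 17, 19, 31} → SUM(m.year)=11910
  3: ids {20} → SUM(m.year)=2014
  4: ids {2, 5} → SUM(m.year)=3971
  5: ids {25, 38} → SUM(m.year)=3958

Zane | 3971 ; Uma | 11910 ; Noa | 2014 ; Liam | 3971 ; Wren | 3958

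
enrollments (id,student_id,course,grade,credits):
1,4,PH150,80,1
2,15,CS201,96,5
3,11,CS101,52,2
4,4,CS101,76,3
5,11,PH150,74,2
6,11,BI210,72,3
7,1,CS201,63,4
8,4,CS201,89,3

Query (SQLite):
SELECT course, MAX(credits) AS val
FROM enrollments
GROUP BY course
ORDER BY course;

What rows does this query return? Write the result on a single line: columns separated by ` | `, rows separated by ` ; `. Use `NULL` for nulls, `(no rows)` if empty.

Partition enrollments by course; compute MAX(credits) within each group.
  BI210: ids {6} → MAX(credits)=3
  CS101: ids {3, 4} → MAX(credits)=3
  CS201: ids {2, 7, 8} → MAX(credits)=5
  PH150: ids {1, 5} → MAX(credits)=2

BI210 | 3 ; CS101 | 3 ; CS201 | 5 ; PH150 | 2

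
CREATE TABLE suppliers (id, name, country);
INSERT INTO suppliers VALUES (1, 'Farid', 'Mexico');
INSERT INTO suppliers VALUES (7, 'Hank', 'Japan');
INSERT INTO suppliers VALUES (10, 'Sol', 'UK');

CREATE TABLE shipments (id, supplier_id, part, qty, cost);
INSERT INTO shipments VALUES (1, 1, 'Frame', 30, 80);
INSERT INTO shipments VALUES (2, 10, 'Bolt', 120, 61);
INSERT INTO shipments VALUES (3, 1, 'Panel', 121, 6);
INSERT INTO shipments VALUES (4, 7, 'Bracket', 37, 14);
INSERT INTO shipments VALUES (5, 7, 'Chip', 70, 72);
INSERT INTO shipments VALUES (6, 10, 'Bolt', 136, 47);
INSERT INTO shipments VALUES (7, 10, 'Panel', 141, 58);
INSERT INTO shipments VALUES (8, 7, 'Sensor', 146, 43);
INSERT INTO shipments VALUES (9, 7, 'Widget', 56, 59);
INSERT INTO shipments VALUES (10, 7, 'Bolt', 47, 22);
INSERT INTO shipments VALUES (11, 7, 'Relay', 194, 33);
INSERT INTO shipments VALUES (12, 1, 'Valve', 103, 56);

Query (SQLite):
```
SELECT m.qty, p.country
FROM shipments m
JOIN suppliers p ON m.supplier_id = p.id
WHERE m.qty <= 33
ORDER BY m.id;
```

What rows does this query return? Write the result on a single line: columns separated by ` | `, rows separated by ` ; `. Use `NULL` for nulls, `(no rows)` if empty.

Each shipments row matches the suppliers row where supplier_id = suppliers.id.
Then keep rows with m.qty <= 33.

30 | Mexico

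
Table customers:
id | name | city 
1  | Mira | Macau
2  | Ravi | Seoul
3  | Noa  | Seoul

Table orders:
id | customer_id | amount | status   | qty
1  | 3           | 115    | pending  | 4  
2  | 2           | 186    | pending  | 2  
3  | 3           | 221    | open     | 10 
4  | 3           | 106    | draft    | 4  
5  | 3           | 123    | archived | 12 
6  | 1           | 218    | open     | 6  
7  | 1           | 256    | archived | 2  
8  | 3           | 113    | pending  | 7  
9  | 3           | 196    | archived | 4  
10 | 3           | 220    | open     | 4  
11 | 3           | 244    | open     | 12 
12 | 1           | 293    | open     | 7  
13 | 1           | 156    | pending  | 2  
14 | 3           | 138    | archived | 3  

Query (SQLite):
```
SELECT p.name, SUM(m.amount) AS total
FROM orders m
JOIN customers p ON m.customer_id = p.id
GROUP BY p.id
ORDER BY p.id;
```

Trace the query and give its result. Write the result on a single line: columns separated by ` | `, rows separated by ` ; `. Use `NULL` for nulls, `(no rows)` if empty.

Mira | 923 ; Ravi | 186 ; Noa | 1476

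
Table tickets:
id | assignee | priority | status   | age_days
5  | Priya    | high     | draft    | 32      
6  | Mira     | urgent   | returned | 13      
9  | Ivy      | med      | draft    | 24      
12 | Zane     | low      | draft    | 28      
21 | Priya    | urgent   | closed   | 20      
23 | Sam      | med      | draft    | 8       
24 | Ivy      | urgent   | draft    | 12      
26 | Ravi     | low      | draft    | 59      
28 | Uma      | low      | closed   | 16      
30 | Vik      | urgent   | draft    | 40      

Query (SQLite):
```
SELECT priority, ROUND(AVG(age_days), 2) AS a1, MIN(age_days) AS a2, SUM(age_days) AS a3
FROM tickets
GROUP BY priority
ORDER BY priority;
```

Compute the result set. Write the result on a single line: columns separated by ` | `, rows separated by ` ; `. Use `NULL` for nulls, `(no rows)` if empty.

high | 32 | 32 | 32 ; low | 34.33 | 16 | 103 ; med | 16 | 8 | 32 ; urgent | 21.25 | 12 | 85

Group tickets by priority.
Per group compute: ROUND(AVG(age_days), 2), MIN(age_days), SUM(age_days).
  high: ids {5} → ROUND(AVG(age_days), 2)=32, MIN(age_days)=32, SUM(age_days)=32
  low: ids {12, 26, 28} → ROUND(AVG(age_days), 2)=34.33, MIN(age_days)=16, SUM(age_days)=103
  med: ids {9, 23} → ROUND(AVG(age_days), 2)=16, MIN(age_days)=8, SUM(age_days)=32
  urgent: ids {6, 21, 24, 30} → ROUND(AVG(age_days), 2)=21.25, MIN(age_days)=12, SUM(age_days)=85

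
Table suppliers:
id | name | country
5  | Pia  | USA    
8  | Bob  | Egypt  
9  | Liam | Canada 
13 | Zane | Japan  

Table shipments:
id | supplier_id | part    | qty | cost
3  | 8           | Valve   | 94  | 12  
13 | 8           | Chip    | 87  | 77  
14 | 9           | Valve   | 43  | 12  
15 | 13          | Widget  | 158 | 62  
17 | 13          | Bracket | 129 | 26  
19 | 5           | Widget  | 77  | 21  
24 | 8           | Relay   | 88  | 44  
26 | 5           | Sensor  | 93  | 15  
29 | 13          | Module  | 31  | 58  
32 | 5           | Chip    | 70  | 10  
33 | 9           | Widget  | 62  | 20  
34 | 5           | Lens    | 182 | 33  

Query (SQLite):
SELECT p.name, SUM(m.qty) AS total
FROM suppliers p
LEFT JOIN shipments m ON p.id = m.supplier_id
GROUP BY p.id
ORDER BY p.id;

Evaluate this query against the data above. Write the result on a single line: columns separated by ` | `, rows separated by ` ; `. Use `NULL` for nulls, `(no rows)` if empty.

Pia | 422 ; Bob | 269 ; Liam | 105 ; Zane | 318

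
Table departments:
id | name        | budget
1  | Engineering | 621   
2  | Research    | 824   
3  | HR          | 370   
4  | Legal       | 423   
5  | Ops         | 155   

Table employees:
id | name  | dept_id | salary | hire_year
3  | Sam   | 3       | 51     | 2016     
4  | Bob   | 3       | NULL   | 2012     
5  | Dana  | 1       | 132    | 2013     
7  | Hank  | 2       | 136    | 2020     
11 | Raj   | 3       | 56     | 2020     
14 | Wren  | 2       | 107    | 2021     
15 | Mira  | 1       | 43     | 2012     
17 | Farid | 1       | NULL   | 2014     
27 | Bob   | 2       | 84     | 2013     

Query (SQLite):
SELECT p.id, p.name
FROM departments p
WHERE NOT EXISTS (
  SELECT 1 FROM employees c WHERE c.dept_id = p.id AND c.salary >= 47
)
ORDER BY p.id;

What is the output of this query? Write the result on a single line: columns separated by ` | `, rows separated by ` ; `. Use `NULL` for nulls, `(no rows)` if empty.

4 | Legal ; 5 | Ops

For each departments row, check whether any employees with matching dept_id has salary >= 47.
Keep rows where that is false.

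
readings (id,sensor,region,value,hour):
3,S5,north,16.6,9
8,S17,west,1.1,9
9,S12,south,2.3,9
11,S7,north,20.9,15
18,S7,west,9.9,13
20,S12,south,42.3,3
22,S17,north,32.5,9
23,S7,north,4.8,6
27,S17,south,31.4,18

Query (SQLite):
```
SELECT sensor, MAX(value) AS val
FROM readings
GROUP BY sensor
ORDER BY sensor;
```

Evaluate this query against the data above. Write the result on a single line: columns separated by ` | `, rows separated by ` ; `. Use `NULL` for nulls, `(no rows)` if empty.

S12 | 42.3 ; S17 | 32.5 ; S5 | 16.6 ; S7 | 20.9

Partition readings by sensor; compute MAX(value) within each group.
  S12: ids {9, 20} → MAX(value)=42.3
  S17: ids {8, 22, 27} → MAX(value)=32.5
  S5: ids {3} → MAX(value)=16.6
  S7: ids {11, 18, 23} → MAX(value)=20.9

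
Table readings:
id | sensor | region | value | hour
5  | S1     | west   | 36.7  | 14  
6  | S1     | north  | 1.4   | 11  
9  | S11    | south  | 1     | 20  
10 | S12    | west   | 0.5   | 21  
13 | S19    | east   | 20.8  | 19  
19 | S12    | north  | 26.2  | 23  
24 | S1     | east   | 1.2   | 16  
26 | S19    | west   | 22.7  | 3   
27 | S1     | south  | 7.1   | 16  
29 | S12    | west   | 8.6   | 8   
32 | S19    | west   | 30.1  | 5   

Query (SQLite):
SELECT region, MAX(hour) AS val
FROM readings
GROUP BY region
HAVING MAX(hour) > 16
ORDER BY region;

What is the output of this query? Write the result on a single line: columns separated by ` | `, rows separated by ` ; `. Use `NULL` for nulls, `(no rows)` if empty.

east | 19 ; north | 23 ; south | 20 ; west | 21

Partition readings by region; compute MAX(hour) within each group.
HAVING: keep groups where MAX(hour) > 16.
  east: ids {13, 24} → MAX(hour)=19
  north: ids {6, 19} → MAX(hour)=23
  south: ids {9, 27} → MAX(hour)=20
  west: ids {5, 10, 26, 29, 32} → MAX(hour)=21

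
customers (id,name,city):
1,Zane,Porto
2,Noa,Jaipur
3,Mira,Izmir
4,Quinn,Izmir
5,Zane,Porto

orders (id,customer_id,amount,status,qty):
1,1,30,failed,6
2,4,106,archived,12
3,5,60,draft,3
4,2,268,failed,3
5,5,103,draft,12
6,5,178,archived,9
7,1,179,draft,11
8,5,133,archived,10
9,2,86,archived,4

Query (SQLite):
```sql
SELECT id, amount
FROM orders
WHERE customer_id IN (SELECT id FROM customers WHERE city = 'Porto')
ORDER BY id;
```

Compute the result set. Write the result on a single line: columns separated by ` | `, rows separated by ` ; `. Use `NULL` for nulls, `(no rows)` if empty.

1 | 30 ; 3 | 60 ; 5 | 103 ; 6 | 178 ; 7 | 179 ; 8 | 133

Inner query: customers.id where city = 'Porto'.
Outer: keep orders rows whose customer_id is in that set.
Inner query → {1, 5}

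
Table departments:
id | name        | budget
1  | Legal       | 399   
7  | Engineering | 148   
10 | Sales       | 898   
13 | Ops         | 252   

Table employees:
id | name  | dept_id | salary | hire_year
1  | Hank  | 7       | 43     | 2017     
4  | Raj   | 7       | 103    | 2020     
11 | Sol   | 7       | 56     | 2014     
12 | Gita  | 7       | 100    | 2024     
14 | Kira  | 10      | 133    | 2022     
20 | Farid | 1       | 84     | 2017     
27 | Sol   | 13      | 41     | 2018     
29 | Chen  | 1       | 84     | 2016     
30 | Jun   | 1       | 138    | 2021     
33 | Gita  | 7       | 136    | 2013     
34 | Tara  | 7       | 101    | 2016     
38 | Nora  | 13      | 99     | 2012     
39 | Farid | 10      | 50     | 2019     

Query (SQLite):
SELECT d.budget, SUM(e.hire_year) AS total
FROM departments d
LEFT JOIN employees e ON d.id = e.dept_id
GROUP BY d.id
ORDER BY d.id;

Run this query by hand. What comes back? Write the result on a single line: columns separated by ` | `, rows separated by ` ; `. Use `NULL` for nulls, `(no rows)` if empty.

399 | 6054 ; 148 | 12104 ; 898 | 4041 ; 252 | 4030

LEFT JOIN keeps every departments row; unmatched ones get NULL for employees columns.
Group by departments.id and compute SUM(e.hire_year). SUM over an all-NULL group is NULL.
  1: ids {20, 29, 30} → SUM(e.hire_year)=6054
  7: ids {1, 4, 11, 12, 33, 34} → SUM(e.hire_year)=12104
  10: ids {14, 39} → SUM(e.hire_year)=4041
  13: ids {27, 38} → SUM(e.hire_year)=4030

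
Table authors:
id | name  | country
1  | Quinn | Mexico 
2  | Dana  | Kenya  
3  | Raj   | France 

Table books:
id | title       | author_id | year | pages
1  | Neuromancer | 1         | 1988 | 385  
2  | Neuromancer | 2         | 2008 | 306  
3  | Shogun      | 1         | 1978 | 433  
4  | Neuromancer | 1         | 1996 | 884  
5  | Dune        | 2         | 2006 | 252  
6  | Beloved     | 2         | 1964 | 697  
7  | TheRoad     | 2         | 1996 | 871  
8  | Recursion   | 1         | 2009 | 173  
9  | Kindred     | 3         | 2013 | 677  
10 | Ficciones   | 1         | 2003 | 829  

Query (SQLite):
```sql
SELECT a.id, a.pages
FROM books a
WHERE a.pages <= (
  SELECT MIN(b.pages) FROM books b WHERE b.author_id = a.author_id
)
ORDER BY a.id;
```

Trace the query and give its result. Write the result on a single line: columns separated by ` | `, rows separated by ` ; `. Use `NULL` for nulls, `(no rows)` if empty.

For each books row a, compute MIN(pages) over rows sharing a.author_id.
Keep row a if a.pages <= that per-group MIN.
  author_id=1: MIN(pages) = 173
  author_id=2: MIN(pages) = 252
  author_id=3: MIN(pages) = 677

5 | 252 ; 8 | 173 ; 9 | 677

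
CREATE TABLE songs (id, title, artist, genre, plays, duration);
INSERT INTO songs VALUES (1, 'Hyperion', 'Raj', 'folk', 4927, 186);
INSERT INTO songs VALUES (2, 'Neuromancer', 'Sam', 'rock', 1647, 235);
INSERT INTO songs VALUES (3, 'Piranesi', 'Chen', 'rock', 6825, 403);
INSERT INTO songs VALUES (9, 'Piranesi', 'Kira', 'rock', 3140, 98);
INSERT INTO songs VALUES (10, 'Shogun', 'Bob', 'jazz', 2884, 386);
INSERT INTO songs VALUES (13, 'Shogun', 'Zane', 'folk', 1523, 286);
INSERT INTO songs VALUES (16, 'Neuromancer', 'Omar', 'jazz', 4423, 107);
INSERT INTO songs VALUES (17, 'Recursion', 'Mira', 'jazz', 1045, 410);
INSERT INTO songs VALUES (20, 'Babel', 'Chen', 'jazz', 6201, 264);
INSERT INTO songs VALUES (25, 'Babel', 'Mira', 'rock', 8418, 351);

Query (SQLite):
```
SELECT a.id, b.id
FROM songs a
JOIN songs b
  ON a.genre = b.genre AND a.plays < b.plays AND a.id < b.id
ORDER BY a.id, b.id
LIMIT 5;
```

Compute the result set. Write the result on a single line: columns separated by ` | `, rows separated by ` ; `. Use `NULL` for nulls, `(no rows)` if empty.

Pairs (a,b) with same genre, a.plays < b.plays, a.id < b.id.
genre groups: folk:{1,13} jazz:{10,16,17,20} rock:{2,3,9,25}
Ordered by (a.id, b.id); first 5.

2 | 3 ; 2 | 9 ; 2 | 25 ; 3 | 25 ; 9 | 25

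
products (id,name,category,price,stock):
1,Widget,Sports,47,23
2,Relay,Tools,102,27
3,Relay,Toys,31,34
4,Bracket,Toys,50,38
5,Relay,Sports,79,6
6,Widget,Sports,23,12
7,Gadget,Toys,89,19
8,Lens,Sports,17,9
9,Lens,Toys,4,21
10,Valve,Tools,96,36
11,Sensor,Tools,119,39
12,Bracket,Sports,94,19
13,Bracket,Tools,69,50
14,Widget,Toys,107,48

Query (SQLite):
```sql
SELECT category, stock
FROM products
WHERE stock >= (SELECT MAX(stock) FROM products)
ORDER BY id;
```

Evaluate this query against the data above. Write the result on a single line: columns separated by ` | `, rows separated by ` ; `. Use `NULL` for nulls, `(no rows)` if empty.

Tools | 50

Scalar subquery: MAX(stock) over all products rows = 50.
Keep rows where stock >= that value.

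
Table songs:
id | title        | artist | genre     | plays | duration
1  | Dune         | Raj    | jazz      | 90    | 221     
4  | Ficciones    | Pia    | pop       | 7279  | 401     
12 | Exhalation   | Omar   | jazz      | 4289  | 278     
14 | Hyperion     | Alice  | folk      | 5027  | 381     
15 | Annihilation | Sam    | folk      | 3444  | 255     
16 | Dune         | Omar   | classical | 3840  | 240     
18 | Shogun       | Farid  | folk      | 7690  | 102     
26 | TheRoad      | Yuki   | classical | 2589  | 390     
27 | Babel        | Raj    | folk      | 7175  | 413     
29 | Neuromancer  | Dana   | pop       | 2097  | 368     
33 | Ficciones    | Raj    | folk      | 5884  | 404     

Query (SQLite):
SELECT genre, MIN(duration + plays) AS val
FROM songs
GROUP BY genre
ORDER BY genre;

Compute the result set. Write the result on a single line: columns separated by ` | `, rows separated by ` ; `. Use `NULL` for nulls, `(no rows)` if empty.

For each row compute duration + plays.
Group by genre; take MIN of the expression per group.
  classical: ids {16, 26} → MIN(duration + plays)=2979
  folk: ids {14, 15, 18, 27, 33} → MIN(duration + plays)=3699
  jazz: ids {1, 12} → MIN(duration + plays)=311
  pop: ids {4, 29} → MIN(duration + plays)=2465

classical | 2979 ; folk | 3699 ; jazz | 311 ; pop | 2465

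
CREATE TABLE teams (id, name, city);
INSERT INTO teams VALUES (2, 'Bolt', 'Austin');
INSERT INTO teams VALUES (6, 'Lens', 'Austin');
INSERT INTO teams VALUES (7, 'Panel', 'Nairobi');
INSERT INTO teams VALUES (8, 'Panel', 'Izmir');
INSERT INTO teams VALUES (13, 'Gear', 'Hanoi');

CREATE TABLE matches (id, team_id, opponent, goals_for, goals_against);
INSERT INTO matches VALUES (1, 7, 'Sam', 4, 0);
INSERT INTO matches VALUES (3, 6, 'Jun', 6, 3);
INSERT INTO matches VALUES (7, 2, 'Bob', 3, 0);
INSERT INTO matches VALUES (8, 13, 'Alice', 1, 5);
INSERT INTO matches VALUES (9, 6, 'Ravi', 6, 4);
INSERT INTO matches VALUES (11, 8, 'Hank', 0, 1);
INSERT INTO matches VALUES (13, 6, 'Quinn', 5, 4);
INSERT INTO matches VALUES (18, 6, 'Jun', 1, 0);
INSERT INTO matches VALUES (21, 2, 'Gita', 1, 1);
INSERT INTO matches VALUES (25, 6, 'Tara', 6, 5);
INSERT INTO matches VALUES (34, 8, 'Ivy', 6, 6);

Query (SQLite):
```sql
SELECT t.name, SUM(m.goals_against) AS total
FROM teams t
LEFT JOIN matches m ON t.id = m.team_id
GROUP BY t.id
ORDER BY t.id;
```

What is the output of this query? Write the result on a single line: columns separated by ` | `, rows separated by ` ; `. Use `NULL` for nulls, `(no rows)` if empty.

Bolt | 1 ; Lens | 16 ; Panel | 0 ; Panel | 7 ; Gear | 5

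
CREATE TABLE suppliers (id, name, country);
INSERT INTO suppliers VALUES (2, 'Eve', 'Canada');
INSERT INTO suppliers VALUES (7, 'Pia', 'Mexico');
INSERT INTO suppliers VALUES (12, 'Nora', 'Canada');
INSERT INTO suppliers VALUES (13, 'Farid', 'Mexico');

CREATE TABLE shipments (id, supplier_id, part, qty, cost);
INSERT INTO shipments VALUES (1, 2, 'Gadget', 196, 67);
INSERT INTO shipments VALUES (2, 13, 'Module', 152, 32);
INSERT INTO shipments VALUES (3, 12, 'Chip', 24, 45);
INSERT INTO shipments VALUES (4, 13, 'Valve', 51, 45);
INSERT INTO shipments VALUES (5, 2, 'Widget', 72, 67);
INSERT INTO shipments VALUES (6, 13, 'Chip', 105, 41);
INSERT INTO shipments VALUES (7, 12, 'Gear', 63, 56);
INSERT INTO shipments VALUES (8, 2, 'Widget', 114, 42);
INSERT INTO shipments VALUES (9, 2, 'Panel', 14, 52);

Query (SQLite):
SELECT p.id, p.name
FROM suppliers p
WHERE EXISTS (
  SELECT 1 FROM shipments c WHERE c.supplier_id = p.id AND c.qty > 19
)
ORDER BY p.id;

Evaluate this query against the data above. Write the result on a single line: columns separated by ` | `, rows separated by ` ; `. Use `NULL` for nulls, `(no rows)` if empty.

For each suppliers row, check whether any shipments with matching supplier_id has qty > 19.
Keep rows where that is true.

2 | Eve ; 12 | Nora ; 13 | Farid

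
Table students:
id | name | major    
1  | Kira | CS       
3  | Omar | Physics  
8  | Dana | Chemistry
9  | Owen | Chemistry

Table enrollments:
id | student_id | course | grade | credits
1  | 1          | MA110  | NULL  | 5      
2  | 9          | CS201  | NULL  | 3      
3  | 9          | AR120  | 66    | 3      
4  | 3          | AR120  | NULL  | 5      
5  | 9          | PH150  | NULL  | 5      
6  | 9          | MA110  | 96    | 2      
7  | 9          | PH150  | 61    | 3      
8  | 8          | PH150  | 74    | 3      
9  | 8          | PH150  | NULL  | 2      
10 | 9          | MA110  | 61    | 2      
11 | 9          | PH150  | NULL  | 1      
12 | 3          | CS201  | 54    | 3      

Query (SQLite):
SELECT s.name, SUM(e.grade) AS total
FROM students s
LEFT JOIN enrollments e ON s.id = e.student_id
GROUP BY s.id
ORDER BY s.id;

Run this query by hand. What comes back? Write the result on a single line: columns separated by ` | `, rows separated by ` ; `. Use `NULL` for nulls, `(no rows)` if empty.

LEFT JOIN keeps every students row; unmatched ones get NULL for enrollments columns.
Group by students.id and compute SUM(e.grade). SUM over an all-NULL group is NULL.
  1: ids {1} → SUM(e.grade)=NULL
  3: ids {4, 12} → SUM(e.grade)=54
  8: ids {8, 9} → SUM(e.grade)=74
  9: ids {2, 3, 5, 6, 7, 10, 11} → SUM(e.grade)=284

Kira | NULL ; Omar | 54 ; Dana | 74 ; Owen | 284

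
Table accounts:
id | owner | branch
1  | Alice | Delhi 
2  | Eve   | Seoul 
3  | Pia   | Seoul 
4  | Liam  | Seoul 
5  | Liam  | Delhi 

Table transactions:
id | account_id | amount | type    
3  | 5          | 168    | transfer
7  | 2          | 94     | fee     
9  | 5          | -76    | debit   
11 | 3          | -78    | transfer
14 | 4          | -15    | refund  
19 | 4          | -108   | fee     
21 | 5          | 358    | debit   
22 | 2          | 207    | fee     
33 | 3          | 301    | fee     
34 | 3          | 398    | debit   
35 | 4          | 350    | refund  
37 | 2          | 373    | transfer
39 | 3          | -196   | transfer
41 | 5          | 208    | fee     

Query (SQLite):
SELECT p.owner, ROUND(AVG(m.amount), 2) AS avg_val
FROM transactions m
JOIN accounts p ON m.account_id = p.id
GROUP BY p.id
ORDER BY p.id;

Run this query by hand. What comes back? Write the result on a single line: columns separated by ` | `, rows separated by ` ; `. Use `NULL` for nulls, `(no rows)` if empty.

Eve | 224.67 ; Pia | 106.25 ; Liam | 75.67 ; Liam | 164.5

Join each transactions row to its accounts via account_id.
Group joined rows by accounts.id; compute ROUND(AVG(m.amount), 2) per group.
  2: ids {7, 22, 37} → ROUND(AVG(m.amount), 2)=224.67
  3: ids {11, 33, 34, 39} → ROUND(AVG(m.amount), 2)=106.25
  4: ids {14, 19, 35} → ROUND(AVG(m.amount), 2)=75.67
  5: ids {3, 9, 21, 41} → ROUND(AVG(m.amount), 2)=164.5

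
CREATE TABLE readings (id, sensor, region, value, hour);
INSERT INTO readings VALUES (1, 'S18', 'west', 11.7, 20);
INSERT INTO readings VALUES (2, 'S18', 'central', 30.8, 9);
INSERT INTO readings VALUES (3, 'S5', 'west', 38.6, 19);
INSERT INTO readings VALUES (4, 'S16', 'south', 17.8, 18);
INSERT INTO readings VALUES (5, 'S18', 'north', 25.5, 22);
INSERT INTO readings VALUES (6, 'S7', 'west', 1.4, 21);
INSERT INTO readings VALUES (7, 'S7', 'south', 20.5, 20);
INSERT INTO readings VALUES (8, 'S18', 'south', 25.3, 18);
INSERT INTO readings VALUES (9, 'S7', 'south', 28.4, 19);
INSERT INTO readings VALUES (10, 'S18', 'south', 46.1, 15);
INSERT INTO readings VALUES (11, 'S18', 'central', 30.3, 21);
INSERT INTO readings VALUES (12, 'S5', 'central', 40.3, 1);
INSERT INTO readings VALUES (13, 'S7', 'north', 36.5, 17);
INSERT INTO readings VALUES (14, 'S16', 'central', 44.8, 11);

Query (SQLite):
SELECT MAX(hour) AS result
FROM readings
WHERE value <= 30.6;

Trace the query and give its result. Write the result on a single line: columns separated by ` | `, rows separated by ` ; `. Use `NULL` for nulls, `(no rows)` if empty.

Rows where value <= 30.6 → hour values: [20, 18, 22, 21, 20, 18, 19, 21].
MAX of non-NULL values = 22.

22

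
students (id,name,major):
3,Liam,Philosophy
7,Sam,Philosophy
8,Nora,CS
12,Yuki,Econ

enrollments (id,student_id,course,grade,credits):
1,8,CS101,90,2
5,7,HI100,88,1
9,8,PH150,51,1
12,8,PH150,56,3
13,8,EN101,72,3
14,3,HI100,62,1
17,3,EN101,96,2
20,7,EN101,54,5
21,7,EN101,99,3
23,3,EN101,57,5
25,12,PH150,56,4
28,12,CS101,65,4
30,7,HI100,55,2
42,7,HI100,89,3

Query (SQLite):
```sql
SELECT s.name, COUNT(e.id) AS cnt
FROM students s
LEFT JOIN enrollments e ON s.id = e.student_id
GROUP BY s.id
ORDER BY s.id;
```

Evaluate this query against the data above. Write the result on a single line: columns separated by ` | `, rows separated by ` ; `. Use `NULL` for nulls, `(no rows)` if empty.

Liam | 3 ; Sam | 5 ; Nora | 4 ; Yuki | 2

LEFT JOIN keeps every students row; unmatched ones get NULL for enrollments columns.
Group by students.id and compute COUNT(e.id). COUNT(col) of an all-NULL group is 0.
  3: ids {14, 17, 23} → COUNT(e.id)=3
  7: ids {5, 20, 21, 30, 42} → COUNT(e.id)=5
  8: ids {1, 9, 12, 13} → COUNT(e.id)=4
  12: ids {25, 28} → COUNT(e.id)=2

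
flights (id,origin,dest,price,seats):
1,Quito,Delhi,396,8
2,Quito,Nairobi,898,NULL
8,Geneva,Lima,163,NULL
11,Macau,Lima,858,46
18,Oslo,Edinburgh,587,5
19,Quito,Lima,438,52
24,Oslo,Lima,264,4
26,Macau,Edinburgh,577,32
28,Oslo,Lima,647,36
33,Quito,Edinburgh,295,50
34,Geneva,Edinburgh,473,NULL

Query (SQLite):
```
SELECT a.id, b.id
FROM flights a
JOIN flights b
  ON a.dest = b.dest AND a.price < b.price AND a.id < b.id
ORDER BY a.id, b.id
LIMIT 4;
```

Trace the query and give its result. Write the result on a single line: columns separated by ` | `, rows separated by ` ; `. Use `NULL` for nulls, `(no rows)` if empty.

8 | 11 ; 8 | 19 ; 8 | 24 ; 8 | 28

Pairs (a,b) with same dest, a.price < b.price, a.id < b.id.
dest groups: Delhi:{1} Edinburgh:{18,26,33,34} Lima:{8,11,19,24,28} Nairobi:{2}
Ordered by (a.id, b.id); first 4.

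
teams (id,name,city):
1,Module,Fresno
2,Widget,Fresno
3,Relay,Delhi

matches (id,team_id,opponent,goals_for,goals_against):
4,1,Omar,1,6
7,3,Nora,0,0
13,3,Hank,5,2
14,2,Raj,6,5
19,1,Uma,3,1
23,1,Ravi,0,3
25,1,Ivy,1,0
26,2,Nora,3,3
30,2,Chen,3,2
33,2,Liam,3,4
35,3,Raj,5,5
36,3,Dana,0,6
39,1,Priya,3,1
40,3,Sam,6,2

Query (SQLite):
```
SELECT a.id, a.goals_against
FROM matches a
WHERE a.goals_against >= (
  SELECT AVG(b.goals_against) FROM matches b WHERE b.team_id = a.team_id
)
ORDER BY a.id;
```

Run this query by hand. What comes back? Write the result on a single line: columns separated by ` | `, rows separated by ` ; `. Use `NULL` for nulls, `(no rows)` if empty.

4 | 6 ; 14 | 5 ; 23 | 3 ; 33 | 4 ; 35 | 5 ; 36 | 6

For each matches row a, compute AVG(goals_against) over rows sharing a.team_id.
Keep row a if a.goals_against >= that per-group AVG.
  team_id=1: AVG(goals_against) = 2.2
  team_id=2: AVG(goals_against) = 3.5
  team_id=3: AVG(goals_against) = 3.0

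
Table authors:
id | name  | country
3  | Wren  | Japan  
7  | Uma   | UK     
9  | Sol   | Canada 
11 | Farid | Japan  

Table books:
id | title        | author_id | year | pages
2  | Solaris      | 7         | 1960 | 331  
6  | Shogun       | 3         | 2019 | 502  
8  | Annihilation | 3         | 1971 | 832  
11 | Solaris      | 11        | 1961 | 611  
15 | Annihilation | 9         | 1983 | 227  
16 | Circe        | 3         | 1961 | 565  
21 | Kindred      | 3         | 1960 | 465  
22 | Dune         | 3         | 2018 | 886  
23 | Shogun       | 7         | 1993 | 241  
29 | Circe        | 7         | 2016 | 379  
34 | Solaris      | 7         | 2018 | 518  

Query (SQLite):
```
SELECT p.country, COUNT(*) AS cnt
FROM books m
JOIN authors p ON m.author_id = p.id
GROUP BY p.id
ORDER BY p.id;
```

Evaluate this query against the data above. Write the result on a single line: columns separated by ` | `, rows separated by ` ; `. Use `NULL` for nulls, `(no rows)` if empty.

Join each books row to its authors via author_id.
Group joined rows by authors.id; compute COUNT(*) per group.
  3: ids {6, 8, 16, 21, 22} → COUNT(*)=5
  7: ids {2, 23, 29, 34} → COUNT(*)=4
  9: ids {15} → COUNT(*)=1
  11: ids {11} → COUNT(*)=1

Japan | 5 ; UK | 4 ; Canada | 1 ; Japan | 1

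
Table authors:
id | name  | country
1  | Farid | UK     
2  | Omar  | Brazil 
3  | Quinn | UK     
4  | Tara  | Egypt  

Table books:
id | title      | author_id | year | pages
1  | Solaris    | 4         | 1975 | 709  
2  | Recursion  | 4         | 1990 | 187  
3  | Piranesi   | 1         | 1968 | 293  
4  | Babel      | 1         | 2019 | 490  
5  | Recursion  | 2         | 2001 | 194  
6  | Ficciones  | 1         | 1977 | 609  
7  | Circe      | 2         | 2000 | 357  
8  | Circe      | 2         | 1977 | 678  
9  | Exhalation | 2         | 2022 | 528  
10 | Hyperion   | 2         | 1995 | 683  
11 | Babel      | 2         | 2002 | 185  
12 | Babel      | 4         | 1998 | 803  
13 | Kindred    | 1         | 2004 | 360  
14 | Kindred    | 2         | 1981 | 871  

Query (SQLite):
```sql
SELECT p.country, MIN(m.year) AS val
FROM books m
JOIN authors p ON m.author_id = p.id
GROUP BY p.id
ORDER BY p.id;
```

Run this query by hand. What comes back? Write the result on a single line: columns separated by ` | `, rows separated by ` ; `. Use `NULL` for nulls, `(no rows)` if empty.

UK | 1968 ; Brazil | 1977 ; Egypt | 1975

Join each books row to its authors via author_id.
Group joined rows by authors.id; compute MIN(m.year) per group.
  1: ids {3, 4, 6, 13} → MIN(m.year)=1968
  2: ids {5, 7, 8, 9, 10, 11, 14} → MIN(m.year)=1977
  4: ids {1, 2, 12} → MIN(m.year)=1975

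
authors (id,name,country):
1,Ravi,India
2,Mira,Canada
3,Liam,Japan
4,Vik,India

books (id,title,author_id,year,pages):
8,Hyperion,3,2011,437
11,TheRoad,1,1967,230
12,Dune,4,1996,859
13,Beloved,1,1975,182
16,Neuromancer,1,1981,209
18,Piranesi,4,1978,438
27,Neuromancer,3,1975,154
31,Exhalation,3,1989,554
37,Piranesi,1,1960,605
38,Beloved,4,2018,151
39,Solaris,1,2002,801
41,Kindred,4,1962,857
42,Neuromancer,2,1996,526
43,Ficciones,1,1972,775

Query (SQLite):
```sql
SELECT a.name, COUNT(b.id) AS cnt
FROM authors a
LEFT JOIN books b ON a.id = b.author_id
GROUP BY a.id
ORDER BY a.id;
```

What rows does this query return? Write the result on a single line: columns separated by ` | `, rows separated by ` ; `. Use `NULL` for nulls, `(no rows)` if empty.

Ravi | 6 ; Mira | 1 ; Liam | 3 ; Vik | 4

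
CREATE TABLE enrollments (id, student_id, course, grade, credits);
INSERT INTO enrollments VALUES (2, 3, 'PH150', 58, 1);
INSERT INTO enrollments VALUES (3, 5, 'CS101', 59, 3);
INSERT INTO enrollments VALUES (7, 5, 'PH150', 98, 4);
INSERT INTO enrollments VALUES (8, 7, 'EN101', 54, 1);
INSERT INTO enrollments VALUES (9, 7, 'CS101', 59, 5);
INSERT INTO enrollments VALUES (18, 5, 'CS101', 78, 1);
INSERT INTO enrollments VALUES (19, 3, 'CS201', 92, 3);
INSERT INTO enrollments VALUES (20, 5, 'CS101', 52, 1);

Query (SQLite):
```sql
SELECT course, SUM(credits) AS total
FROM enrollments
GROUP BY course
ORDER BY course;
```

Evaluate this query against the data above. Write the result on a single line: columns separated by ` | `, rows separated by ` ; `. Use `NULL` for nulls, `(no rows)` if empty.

Partition enrollments by course; compute SUM(credits) within each group.
  CS101: ids {3, 9, 18, 20} → SUM(credits)=10
  CS201: ids {19} → SUM(credits)=3
  EN101: ids {8} → SUM(credits)=1
  PH150: ids {2, 7} → SUM(credits)=5

CS101 | 10 ; CS201 | 3 ; EN101 | 1 ; PH150 | 5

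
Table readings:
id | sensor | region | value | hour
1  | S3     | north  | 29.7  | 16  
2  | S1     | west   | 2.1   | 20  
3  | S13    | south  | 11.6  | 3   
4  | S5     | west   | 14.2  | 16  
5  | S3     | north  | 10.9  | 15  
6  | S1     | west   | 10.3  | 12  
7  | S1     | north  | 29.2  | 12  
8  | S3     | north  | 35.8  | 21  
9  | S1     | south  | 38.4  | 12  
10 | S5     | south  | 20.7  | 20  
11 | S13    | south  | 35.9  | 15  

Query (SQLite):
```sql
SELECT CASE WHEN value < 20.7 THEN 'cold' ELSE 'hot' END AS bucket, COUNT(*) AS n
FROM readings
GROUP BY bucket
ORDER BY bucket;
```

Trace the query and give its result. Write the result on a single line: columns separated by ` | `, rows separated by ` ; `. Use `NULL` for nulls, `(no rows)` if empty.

Bucket rows by value < 20.7 → 'cold' else 'hot'; count each bucket.

cold | 5 ; hot | 6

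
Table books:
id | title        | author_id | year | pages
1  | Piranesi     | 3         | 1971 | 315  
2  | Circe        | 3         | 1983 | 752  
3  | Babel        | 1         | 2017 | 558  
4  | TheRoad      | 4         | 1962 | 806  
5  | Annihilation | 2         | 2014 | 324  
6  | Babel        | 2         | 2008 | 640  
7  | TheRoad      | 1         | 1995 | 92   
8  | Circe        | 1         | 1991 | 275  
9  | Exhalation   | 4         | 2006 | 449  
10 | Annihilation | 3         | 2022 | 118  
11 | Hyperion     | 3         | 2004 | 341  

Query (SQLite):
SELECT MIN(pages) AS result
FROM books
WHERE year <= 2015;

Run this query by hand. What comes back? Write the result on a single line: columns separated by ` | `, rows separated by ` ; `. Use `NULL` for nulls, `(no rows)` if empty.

Rows where year <= 2015 → pages values: [315, 752, 806, 324, 640, 92, 275, 449, 341].
MIN of non-NULL values = 92.

92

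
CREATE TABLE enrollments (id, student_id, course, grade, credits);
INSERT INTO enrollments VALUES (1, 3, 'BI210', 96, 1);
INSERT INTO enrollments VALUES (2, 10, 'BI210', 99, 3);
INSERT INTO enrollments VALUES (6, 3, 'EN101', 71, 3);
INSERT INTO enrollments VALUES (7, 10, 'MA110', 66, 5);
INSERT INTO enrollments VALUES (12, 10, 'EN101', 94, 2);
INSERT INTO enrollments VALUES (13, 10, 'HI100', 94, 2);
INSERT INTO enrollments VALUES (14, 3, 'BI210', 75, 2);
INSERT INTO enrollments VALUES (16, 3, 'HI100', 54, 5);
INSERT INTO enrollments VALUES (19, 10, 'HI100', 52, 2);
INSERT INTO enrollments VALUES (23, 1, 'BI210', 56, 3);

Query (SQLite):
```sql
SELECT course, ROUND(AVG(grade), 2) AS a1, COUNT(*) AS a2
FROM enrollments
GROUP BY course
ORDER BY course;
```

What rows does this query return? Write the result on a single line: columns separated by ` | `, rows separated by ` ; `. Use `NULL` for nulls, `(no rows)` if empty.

BI210 | 81.5 | 4 ; EN101 | 82.5 | 2 ; HI100 | 66.67 | 3 ; MA110 | 66 | 1

Group enrollments by course.
Per group compute: ROUND(AVG(grade), 2), COUNT(*).
  BI210: ids {1, 2, 14, 23} → ROUND(AVG(grade), 2)=81.5, COUNT(*)=4
  EN101: ids {6, 12} → ROUND(AVG(grade), 2)=82.5, COUNT(*)=2
  HI100: ids {13, 16, 19} → ROUND(AVG(grade), 2)=66.67, COUNT(*)=3
  MA110: ids {7} → ROUND(AVG(grade), 2)=66, COUNT(*)=1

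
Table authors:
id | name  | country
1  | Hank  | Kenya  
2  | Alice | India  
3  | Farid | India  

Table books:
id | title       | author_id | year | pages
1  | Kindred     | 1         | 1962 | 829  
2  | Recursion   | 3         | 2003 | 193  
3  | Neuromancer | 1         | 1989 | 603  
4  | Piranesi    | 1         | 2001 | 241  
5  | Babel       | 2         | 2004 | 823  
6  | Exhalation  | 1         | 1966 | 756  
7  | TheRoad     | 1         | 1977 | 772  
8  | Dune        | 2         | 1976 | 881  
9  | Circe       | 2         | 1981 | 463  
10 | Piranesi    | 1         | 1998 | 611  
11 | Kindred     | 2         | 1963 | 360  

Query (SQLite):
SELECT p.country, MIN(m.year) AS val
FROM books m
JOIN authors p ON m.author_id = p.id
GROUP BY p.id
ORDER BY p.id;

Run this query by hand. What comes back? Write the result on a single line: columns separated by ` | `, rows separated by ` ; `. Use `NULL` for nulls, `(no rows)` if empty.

Join each books row to its authors via author_id.
Group joined rows by authors.id; compute MIN(m.year) per group.
  1: ids {1, 3, 4, 6, 7, 10} → MIN(m.year)=1962
  2: ids {5, 8, 9, 11} → MIN(m.year)=1963
  3: ids {2} → MIN(m.year)=2003

Kenya | 1962 ; India | 1963 ; India | 2003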